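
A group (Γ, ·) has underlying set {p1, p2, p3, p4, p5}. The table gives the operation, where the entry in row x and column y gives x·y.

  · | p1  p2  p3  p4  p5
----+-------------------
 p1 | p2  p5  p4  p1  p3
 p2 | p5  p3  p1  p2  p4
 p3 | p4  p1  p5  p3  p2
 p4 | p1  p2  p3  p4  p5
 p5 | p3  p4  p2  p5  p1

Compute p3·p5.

p2

Read row p3, column p5: p3·p5 = p2.
(Structurally, Γ here is isomorphic to the cyclic group Z_5.)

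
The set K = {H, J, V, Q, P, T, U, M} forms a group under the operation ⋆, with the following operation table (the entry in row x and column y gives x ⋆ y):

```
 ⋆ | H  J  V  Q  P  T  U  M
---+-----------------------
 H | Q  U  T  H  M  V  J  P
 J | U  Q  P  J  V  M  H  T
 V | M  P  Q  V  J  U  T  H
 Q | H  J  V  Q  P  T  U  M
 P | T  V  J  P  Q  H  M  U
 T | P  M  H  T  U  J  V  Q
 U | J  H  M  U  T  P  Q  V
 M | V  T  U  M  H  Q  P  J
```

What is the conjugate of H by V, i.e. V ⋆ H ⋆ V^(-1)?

The identity is Q. In row V, the entry Q sits in column V, so V^(-1) = V.
V ⋆ H = M
M ⋆ V = U

U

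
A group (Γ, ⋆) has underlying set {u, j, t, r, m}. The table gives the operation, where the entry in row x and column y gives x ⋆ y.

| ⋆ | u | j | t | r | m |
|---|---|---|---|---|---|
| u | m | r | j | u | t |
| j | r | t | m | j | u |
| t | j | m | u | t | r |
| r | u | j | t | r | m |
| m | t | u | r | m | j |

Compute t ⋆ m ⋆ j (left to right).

j

t ⋆ m = r
r ⋆ j = j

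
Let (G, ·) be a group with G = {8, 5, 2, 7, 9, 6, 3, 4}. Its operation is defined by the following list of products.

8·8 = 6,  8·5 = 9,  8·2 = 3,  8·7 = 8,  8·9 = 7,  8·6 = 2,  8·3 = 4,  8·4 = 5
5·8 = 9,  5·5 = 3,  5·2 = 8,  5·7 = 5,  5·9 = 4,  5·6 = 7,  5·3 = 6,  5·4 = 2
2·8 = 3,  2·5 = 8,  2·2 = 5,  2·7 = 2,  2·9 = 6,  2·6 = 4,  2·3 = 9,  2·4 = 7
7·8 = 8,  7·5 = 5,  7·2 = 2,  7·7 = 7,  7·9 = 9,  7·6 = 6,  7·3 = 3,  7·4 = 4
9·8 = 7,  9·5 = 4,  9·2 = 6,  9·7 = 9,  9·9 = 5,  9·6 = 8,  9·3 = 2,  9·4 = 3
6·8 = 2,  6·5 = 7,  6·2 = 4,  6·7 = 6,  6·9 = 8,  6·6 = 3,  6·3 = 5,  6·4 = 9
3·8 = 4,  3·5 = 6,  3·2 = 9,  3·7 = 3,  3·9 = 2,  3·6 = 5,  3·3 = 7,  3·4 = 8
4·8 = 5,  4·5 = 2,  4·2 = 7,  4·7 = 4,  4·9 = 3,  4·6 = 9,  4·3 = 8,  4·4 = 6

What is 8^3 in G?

2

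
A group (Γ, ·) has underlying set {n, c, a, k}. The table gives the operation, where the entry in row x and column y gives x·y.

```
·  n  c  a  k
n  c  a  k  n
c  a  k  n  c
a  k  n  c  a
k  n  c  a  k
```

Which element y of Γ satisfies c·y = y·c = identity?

c

First locate the identity: row k matches the header, so k is the identity.
Scan row c for k: c·c = k. Hence c^(-1) = c.
(Structurally, Γ here is isomorphic to the cyclic group Z_4.)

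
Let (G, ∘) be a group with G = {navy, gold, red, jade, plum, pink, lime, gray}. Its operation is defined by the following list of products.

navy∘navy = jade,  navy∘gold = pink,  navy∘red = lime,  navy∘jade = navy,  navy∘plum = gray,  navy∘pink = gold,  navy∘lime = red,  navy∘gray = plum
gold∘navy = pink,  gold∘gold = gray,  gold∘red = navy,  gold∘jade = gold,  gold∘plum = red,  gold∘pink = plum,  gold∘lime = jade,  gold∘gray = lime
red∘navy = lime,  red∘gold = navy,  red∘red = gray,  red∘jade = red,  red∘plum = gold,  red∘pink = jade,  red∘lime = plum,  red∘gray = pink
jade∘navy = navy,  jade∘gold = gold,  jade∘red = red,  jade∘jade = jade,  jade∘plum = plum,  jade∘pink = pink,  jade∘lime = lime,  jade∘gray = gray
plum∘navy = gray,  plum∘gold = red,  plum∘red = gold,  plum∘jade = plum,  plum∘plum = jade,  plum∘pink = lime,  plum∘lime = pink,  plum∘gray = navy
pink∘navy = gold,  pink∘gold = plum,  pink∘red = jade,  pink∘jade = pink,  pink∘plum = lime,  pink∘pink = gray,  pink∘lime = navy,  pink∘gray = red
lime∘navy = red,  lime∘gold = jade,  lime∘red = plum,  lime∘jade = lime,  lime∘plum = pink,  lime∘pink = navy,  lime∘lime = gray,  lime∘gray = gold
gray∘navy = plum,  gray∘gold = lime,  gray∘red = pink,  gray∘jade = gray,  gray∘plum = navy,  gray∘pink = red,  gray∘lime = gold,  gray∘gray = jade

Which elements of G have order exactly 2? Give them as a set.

{gray, navy, plum}

Identity is jade. Compute the order of each non-identity element by repeated multiplication:
  navy: navy → jade  (order 2)
  gold: gold → gray → lime → jade  (order 4)
  red: red → gray → pink → jade  (order 4)
  plum: plum → jade  (order 2)
  pink: pink → gray → red → jade  (order 4)
  lime: lime → gray → gold → jade  (order 4)
  gray: gray → jade  (order 2)
Elements of order 2: {gray, navy, plum}.
(Structurally, G here is isomorphic to Z_2 x Z_4.)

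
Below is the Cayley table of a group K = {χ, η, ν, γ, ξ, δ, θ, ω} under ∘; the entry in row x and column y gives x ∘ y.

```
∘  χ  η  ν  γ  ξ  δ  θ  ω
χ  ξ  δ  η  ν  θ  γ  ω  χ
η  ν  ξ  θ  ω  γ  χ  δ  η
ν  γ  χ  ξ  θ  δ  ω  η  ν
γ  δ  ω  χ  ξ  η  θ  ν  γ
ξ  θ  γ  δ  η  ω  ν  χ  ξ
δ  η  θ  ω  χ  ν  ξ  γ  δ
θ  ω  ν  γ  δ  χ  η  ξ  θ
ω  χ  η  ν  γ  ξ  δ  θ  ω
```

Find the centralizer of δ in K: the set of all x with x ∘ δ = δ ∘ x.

Compare row δ with column δ entry by entry.
ξ ∘ δ = ν = δ ∘ ξ, so ξ commutes with δ.
γ ∘ δ = θ but δ ∘ γ = χ, so γ does not.
Collecting the elements that commute with δ: C(δ) = {δ, ν, ξ, ω}.
(Structurally, K here is isomorphic to the quaternion group Q_8.)

{δ, ν, ξ, ω}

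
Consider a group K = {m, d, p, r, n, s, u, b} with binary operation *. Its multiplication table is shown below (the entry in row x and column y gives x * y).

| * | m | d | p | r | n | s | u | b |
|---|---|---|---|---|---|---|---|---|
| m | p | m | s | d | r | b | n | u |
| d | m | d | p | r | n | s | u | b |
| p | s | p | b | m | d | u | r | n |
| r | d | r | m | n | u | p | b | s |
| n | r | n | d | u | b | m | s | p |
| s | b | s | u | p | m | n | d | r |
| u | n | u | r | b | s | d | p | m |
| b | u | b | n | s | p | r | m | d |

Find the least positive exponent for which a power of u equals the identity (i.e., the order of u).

8

The identity element is d (its row matches the header).
u^1 = u
u^2 = u * u = p
u^3 = p * u = r
u^4 = r * u = b
u^5 = b * u = m
u^6 = m * u = n
u^7 = n * u = s
u^8 = s * u = d
The first power of u equal to the identity is u^8, so ord(u) = 8.
(Structurally, K here is isomorphic to the cyclic group Z_8.)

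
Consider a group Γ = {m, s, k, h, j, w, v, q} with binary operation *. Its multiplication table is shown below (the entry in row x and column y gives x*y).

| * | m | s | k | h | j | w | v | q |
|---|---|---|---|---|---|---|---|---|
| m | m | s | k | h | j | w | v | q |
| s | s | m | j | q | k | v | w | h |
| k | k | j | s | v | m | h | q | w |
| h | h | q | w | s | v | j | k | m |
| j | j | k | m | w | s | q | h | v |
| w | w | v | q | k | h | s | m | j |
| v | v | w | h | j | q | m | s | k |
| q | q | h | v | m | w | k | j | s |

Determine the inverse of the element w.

First locate the identity: row m matches the header, so m is the identity.
Scan row w for m: w*v = m. Hence w^(-1) = v.

v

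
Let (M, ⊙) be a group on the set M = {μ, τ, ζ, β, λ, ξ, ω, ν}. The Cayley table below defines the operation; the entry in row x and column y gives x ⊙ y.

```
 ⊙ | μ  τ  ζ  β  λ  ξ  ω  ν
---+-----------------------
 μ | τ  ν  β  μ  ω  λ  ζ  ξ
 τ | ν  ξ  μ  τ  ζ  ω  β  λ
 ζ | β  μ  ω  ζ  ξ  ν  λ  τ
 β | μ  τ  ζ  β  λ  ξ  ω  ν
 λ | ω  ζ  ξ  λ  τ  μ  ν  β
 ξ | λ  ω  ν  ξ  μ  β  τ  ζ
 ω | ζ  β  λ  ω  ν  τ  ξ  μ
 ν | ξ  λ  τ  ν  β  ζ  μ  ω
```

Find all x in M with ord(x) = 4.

Identity is β. Compute the order of each non-identity element by repeated multiplication:
  μ: μ → τ → ν → ξ → λ → ω → ζ → β  (order 8)
  τ: τ → ξ → ω → β  (order 4)
  ζ: ζ → ω → λ → ξ → ν → τ → μ → β  (order 8)
  λ: λ → τ → ζ → ξ → μ → ω → ν → β  (order 8)
  ξ: ξ → β  (order 2)
  ω: ω → ξ → τ → β  (order 4)
  ν: ν → ω → μ → ξ → ζ → τ → λ → β  (order 8)
Elements of order 4: {τ, ω}.

{τ, ω}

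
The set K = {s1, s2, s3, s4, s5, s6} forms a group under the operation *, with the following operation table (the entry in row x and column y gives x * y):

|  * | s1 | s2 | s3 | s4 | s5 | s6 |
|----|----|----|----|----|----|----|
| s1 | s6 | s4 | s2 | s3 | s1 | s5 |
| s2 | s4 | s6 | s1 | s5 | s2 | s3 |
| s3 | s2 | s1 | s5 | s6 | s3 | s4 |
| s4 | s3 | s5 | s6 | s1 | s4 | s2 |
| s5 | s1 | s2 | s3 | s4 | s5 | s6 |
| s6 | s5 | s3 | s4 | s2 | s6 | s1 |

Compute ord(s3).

The identity element is s5 (its row matches the header).
s3^1 = s3
s3^2 = s3 * s3 = s5
The first power of s3 equal to the identity is s3^2, so ord(s3) = 2.

2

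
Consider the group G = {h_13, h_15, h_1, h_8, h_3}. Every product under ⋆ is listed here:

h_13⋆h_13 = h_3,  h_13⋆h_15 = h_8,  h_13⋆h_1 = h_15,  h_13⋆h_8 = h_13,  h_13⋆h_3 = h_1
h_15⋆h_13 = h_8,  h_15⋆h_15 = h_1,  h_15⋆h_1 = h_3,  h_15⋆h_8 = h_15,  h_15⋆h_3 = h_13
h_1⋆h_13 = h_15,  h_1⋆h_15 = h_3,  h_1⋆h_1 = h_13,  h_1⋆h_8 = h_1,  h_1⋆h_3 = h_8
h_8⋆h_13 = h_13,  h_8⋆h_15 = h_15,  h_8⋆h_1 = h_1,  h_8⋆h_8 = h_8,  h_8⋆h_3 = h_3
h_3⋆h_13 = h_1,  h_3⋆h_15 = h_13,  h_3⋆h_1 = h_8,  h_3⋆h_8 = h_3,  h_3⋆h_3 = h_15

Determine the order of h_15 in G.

5

The identity element is h_8 (its row matches the header).
h_15^1 = h_15
h_15^2 = h_15 ⋆ h_15 = h_1
h_15^3 = h_1 ⋆ h_15 = h_3
h_15^4 = h_3 ⋆ h_15 = h_13
h_15^5 = h_13 ⋆ h_15 = h_8
The first power of h_15 equal to the identity is h_15^5, so ord(h_15) = 5.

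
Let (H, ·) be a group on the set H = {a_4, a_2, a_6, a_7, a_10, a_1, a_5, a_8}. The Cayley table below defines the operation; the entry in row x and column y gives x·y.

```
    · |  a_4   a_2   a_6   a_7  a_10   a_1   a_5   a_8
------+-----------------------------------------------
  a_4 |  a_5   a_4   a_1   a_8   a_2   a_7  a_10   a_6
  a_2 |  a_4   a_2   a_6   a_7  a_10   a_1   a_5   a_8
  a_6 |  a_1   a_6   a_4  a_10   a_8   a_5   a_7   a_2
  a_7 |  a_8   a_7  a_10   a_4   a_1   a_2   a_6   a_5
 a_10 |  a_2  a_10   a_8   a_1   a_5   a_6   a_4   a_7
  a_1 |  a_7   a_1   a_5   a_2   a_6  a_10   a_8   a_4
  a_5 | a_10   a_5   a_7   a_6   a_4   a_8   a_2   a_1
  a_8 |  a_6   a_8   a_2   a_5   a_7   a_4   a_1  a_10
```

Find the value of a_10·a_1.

Read row a_10, column a_1: a_10·a_1 = a_6.

a_6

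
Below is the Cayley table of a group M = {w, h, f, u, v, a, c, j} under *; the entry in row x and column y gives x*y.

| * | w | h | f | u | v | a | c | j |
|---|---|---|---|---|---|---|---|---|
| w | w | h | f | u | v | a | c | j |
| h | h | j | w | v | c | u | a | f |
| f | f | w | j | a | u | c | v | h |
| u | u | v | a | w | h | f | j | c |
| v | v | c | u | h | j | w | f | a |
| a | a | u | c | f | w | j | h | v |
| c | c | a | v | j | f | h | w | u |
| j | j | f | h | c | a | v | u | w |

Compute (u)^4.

w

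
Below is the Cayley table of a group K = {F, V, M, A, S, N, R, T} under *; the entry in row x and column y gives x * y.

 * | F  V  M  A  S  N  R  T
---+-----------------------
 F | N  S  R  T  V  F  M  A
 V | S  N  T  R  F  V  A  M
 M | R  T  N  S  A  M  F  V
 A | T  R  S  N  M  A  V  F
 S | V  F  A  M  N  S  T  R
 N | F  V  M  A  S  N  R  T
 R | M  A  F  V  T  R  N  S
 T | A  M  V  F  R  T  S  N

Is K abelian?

Check whether the table is symmetric across its main diagonal.
Every entry (row x, col y) equals the entry (row y, col x), so K is abelian.

Yes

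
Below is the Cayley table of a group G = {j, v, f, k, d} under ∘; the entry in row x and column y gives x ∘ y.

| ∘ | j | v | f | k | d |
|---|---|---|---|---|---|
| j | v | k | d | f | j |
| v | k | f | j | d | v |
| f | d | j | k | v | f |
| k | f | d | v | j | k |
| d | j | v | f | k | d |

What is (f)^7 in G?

f^1 = f
f^2 = f ∘ f = k
f^3 = k ∘ f = v
f^4 = v ∘ f = j
f^5 = j ∘ f = d
f^6 = d ∘ f = f
f^7 = f ∘ f = k

k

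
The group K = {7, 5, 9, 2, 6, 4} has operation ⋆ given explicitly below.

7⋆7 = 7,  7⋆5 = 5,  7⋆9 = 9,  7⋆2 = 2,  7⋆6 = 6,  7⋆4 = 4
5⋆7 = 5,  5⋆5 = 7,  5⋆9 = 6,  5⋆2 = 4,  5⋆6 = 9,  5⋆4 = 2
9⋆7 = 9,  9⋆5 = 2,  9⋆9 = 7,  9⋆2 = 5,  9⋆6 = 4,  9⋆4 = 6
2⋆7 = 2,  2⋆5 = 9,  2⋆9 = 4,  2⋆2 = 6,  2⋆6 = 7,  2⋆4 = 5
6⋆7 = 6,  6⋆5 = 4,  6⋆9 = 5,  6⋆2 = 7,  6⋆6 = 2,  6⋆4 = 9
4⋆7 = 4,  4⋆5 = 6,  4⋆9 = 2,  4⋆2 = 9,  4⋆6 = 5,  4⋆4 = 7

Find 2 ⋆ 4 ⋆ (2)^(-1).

The identity is 7. In row 2, the entry 7 sits in column 6, so 2^(-1) = 6.
2 ⋆ 4 = 5
5 ⋆ 6 = 9

9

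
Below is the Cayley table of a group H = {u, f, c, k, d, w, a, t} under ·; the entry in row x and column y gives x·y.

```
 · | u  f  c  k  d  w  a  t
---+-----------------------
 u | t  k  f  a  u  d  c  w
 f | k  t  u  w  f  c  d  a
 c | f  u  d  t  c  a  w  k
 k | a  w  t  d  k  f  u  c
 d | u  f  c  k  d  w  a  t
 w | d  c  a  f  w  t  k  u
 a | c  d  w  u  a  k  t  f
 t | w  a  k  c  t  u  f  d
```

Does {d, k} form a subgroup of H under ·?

Yes

{d, k} contains the identity d.
Checking products: every product of two elements of {d, k} (read from the table) lies in {d, k}, so the set is closed.
In a finite group, a nonempty closed subset is a subgroup. So {d, k} ≤ H.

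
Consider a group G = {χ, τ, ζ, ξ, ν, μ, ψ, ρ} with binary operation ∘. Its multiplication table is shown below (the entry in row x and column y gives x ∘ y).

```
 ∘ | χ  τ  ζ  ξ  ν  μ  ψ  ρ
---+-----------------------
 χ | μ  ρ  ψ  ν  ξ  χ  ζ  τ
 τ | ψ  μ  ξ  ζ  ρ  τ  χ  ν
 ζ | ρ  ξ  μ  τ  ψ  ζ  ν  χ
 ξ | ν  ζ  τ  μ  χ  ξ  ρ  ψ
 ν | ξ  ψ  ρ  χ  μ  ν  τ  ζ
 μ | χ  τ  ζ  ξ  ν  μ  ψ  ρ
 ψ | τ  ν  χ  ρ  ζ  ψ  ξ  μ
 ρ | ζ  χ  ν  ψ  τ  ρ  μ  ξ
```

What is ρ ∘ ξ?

ψ

Read row ρ, column ξ: ρ ∘ ξ = ψ.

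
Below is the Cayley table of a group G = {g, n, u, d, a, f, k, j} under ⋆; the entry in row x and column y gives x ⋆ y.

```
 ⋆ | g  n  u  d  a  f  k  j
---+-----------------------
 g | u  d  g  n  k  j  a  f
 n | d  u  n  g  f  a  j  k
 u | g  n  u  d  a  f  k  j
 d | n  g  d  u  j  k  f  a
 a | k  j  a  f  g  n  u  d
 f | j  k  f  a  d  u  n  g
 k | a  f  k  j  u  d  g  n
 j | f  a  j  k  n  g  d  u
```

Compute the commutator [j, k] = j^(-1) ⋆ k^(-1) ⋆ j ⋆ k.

g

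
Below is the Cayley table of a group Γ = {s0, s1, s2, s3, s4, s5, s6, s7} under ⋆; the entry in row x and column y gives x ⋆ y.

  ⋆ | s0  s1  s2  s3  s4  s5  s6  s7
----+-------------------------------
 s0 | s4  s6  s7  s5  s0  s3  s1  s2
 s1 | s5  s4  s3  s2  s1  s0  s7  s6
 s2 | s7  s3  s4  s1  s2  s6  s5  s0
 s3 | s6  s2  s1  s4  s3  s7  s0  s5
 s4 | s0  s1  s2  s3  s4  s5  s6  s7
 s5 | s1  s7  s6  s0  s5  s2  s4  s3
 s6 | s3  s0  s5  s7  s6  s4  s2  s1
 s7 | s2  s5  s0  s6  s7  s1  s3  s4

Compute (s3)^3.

s3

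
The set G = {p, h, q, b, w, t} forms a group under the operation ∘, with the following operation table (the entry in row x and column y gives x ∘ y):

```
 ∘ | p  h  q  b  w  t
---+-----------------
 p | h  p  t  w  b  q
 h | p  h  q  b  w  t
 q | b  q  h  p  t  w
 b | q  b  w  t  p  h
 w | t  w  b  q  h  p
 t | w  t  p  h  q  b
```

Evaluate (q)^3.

q^1 = q
q^2 = q ∘ q = h
q^3 = h ∘ q = q
(Structurally, G here is isomorphic to the symmetric group S_3.)

q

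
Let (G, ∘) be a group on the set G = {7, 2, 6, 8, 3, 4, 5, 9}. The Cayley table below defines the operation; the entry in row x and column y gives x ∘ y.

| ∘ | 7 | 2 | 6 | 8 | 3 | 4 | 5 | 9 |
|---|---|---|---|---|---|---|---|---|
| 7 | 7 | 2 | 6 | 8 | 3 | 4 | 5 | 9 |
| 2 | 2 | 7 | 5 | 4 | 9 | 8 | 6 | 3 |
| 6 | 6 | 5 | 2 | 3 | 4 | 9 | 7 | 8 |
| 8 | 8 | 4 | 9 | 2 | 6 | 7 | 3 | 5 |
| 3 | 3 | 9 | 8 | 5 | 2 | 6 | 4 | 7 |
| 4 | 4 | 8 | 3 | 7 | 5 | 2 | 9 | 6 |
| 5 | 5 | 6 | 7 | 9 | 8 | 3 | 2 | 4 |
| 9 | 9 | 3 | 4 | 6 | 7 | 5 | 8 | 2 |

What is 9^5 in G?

9

9^1 = 9
9^2 = 9 ∘ 9 = 2
9^3 = 2 ∘ 9 = 3
9^4 = 3 ∘ 9 = 7
9^5 = 7 ∘ 9 = 9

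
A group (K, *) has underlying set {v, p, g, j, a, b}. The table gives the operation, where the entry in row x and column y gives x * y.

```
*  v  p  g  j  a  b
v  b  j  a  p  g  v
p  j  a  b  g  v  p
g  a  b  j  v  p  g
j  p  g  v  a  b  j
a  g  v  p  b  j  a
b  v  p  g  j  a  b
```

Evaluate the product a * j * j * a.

a * j = b
b * j = j
j * a = b

b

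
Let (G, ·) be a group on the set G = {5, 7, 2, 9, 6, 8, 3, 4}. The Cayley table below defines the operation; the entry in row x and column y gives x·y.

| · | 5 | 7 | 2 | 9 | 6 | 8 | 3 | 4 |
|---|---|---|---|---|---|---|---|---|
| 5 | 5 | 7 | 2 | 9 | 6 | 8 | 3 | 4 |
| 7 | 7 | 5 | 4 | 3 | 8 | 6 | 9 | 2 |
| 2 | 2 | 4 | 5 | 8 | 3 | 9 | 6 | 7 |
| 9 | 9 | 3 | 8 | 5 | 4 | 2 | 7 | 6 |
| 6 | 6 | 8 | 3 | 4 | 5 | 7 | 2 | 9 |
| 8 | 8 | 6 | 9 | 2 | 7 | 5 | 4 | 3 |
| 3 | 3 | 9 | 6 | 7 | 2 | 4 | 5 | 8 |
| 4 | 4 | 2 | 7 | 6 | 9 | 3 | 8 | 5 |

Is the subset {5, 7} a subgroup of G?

Yes

{5, 7} contains the identity 5.
Checking products: every product of two elements of {5, 7} (read from the table) lies in {5, 7}, so the set is closed.
In a finite group, a nonempty closed subset is a subgroup. So {5, 7} ≤ G.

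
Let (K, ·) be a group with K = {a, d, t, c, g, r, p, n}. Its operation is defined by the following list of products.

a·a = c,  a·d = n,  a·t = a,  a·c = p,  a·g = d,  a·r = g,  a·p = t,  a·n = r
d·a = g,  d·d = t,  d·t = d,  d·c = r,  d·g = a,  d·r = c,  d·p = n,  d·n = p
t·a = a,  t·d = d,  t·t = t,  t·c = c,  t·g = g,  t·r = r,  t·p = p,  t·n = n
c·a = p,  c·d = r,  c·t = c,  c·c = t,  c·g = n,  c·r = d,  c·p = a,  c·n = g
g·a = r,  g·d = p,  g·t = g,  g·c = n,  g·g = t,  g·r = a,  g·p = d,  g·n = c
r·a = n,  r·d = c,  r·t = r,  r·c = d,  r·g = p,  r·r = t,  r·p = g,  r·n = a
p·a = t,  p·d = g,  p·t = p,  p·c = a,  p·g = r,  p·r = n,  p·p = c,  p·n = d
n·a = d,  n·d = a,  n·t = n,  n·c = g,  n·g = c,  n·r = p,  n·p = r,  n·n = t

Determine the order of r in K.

2

The identity element is t (its row matches the header).
r^1 = r
r^2 = r·r = t
The first power of r equal to the identity is r^2, so ord(r) = 2.
(Structurally, K here is isomorphic to the dihedral group D_4.)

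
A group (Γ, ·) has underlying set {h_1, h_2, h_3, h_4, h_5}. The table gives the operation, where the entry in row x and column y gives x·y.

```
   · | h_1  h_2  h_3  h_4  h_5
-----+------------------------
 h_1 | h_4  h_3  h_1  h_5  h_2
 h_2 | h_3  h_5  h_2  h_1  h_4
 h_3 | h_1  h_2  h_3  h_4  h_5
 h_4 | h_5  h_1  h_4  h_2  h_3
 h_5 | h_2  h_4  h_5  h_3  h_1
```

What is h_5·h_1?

Read row h_5, column h_1: h_5·h_1 = h_2.

h_2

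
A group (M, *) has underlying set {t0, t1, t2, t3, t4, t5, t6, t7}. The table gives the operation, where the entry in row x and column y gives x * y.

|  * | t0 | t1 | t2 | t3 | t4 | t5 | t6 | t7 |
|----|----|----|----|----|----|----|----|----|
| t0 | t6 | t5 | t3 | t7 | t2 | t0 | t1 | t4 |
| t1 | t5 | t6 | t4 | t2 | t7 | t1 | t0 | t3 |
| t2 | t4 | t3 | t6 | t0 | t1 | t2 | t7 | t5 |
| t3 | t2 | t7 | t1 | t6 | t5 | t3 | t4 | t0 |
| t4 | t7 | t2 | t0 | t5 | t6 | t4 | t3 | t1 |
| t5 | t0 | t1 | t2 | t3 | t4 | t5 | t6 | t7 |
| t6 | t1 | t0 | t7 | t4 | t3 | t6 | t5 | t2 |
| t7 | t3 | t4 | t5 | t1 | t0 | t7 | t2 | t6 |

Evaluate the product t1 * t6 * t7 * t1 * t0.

t1 * t6 = t0
t0 * t7 = t4
t4 * t1 = t2
t2 * t0 = t4

t4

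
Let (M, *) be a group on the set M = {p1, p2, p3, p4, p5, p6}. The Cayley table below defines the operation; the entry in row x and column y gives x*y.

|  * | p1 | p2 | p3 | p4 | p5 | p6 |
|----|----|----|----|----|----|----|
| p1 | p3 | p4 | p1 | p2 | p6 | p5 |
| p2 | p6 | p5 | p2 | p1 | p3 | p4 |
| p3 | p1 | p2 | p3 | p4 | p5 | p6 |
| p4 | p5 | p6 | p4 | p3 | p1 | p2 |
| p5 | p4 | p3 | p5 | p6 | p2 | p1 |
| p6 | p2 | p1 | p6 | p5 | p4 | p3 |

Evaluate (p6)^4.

p6^1 = p6
p6^2 = p6*p6 = p3
p6^3 = p3*p6 = p6
p6^4 = p6*p6 = p3

p3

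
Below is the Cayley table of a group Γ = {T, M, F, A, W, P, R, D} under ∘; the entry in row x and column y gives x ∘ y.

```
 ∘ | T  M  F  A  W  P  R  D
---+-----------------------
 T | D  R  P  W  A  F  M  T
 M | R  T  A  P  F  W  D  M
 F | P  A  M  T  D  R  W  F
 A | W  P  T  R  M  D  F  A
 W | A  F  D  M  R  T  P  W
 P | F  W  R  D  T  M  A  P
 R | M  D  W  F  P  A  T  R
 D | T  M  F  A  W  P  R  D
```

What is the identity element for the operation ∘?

The identity e satisfies e ∘ x = x for all x, so its row in the table reproduces the column headers.
Row D reads: T, M, F, A, W, P, R, D — exactly the header order. So D is the identity.

D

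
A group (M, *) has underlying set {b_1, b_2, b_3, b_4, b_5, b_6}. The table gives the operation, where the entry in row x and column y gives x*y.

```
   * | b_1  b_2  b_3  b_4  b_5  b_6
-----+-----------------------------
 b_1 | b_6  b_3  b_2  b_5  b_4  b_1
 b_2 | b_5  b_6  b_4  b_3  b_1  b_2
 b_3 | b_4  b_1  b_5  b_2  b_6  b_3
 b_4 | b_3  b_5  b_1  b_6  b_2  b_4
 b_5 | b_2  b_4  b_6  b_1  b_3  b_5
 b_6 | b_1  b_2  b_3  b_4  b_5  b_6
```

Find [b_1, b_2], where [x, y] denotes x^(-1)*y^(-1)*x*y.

b_5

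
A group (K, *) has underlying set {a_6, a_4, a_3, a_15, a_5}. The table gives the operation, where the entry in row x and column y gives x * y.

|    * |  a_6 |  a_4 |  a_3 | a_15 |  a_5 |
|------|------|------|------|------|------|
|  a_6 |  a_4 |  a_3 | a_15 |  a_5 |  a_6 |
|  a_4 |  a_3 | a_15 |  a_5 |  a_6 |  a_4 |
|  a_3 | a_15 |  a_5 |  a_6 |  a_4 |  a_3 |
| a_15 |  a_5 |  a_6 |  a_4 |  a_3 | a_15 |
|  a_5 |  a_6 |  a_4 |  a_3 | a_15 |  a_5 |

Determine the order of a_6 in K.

The identity element is a_5 (its row matches the header).
a_6^1 = a_6
a_6^2 = a_6 * a_6 = a_4
a_6^3 = a_4 * a_6 = a_3
a_6^4 = a_3 * a_6 = a_15
a_6^5 = a_15 * a_6 = a_5
The first power of a_6 equal to the identity is a_6^5, so ord(a_6) = 5.
(Structurally, K here is isomorphic to the cyclic group Z_5.)

5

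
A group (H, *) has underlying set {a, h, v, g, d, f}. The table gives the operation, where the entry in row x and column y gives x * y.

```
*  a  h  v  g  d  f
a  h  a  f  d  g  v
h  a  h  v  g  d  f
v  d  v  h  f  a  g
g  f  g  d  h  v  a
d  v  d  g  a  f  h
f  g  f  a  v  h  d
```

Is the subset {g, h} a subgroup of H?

{g, h} contains the identity h.
Checking products: every product of two elements of {g, h} (read from the table) lies in {g, h}, so the set is closed.
In a finite group, a nonempty closed subset is a subgroup. So {g, h} ≤ H.

Yes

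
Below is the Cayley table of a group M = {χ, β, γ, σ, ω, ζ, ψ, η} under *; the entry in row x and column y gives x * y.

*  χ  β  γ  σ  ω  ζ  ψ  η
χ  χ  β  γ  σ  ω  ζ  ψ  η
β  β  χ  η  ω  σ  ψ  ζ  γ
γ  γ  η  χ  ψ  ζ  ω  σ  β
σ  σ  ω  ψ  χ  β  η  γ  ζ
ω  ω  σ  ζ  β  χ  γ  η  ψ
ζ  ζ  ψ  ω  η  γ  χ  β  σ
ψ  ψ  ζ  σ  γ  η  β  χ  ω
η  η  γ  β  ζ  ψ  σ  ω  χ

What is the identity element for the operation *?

The identity e satisfies e * x = x for all x, so its row in the table reproduces the column headers.
Row χ reads: χ, β, γ, σ, ω, ζ, ψ, η — exactly the header order. So χ is the identity.
(Structurally, M here is isomorphic to the elementary abelian group (Z_2)^3.)

χ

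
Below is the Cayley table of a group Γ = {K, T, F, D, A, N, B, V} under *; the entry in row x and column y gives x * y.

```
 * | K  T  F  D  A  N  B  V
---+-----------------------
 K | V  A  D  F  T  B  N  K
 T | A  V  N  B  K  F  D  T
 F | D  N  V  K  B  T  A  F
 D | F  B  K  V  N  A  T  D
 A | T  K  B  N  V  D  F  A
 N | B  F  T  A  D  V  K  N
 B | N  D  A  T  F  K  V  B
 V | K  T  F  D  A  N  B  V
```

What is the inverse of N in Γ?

First locate the identity: row V matches the header, so V is the identity.
Scan row N for V: N * N = V. Hence N^(-1) = N.

N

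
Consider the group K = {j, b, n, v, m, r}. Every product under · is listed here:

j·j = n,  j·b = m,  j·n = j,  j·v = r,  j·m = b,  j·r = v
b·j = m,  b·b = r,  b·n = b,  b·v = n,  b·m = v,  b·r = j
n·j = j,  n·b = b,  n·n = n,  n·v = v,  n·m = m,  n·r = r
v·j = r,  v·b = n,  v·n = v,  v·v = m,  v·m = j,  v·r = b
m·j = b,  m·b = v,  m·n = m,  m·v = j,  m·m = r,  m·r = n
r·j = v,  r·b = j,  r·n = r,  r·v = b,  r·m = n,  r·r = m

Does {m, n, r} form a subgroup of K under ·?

Yes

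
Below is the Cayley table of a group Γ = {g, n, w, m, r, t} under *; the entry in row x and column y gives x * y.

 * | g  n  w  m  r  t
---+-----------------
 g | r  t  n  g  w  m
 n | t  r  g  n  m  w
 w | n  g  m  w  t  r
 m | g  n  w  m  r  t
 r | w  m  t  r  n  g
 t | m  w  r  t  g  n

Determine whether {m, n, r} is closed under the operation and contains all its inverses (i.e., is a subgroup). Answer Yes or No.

{m, n, r} contains the identity m.
Checking products: every product of two elements of {m, n, r} (read from the table) lies in {m, n, r}, so the set is closed.
In a finite group, a nonempty closed subset is a subgroup. So {m, n, r} ≤ Γ.

Yes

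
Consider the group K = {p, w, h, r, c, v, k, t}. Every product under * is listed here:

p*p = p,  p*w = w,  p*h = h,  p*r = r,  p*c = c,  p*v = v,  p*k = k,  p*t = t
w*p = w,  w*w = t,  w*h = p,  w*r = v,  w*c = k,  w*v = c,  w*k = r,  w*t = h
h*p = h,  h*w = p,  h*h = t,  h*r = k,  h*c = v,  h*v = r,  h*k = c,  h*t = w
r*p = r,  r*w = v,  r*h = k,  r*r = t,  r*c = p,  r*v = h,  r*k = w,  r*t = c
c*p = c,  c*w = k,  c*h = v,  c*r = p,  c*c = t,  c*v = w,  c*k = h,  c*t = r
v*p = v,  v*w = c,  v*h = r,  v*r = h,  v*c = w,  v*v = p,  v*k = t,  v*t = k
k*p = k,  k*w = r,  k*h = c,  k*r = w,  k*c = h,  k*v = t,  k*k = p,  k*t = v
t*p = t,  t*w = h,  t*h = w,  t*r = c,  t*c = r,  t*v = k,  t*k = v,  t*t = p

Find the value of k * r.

Read row k, column r: k * r = w.

w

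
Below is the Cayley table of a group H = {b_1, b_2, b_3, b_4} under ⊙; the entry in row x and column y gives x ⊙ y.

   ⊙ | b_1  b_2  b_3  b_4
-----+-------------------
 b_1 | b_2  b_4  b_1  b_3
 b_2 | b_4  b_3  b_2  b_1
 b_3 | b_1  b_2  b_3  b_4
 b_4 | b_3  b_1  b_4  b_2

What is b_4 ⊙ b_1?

Read row b_4, column b_1: b_4 ⊙ b_1 = b_3.

b_3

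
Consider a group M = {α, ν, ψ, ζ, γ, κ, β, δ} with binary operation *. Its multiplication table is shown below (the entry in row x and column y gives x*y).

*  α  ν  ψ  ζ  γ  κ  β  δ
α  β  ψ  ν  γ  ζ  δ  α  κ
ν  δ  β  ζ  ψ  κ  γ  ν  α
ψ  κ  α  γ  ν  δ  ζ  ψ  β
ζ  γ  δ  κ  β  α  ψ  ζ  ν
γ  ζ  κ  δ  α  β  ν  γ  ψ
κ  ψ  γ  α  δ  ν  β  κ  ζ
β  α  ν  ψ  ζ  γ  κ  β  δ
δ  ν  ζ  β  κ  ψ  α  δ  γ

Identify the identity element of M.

β

The identity e satisfies e*x = x for all x, so its row in the table reproduces the column headers.
Row β reads: α, ν, ψ, ζ, γ, κ, β, δ — exactly the header order. So β is the identity.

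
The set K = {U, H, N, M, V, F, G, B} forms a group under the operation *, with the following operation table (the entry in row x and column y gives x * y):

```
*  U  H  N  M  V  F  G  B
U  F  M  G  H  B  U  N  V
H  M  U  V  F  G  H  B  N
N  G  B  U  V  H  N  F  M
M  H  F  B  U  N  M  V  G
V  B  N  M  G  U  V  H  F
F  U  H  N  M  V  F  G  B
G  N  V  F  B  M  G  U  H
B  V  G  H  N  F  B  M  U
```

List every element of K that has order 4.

Identity is F. Compute the order of each non-identity element by repeated multiplication:
  U: U → F  (order 2)
  H: H → U → M → F  (order 4)
  N: N → U → G → F  (order 4)
  M: M → U → H → F  (order 4)
  V: V → U → B → F  (order 4)
  G: G → U → N → F  (order 4)
  B: B → U → V → F  (order 4)
Elements of order 4: {B, G, H, M, N, V}.
(Structurally, K here is isomorphic to the quaternion group Q_8.)

{B, G, H, M, N, V}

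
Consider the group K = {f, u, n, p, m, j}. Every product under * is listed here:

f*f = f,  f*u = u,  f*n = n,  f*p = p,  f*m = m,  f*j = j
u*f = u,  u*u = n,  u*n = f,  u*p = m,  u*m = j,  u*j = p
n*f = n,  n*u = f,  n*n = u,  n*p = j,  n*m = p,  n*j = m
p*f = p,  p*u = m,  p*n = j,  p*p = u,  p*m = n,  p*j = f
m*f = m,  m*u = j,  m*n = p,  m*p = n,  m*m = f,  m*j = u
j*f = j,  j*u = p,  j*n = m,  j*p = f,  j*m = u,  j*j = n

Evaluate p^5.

p^1 = p
p^2 = p * p = u
p^3 = u * p = m
p^4 = m * p = n
p^5 = n * p = j

j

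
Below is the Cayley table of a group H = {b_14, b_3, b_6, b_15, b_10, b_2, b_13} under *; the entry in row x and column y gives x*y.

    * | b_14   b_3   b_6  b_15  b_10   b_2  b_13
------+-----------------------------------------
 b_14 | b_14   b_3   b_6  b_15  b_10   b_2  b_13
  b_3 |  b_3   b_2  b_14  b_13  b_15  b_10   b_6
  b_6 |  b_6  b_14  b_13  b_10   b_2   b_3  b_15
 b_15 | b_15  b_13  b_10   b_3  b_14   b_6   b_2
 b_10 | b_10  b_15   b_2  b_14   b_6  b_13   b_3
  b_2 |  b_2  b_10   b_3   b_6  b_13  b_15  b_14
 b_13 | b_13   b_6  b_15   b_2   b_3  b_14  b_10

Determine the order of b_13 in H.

The identity element is b_14 (its row matches the header).
b_13^1 = b_13
b_13^2 = b_13*b_13 = b_10
b_13^3 = b_10*b_13 = b_3
b_13^4 = b_3*b_13 = b_6
b_13^5 = b_6*b_13 = b_15
b_13^6 = b_15*b_13 = b_2
b_13^7 = b_2*b_13 = b_14
The first power of b_13 equal to the identity is b_13^7, so ord(b_13) = 7.

7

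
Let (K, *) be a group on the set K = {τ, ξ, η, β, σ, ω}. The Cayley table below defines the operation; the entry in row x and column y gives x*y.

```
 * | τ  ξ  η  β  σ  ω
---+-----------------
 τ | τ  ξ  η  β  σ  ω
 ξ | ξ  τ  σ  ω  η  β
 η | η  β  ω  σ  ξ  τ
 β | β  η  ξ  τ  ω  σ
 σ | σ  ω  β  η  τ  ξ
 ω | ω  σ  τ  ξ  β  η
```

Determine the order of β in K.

The identity element is τ (its row matches the header).
β^1 = β
β^2 = β*β = τ
The first power of β equal to the identity is β^2, so ord(β) = 2.
(Structurally, K here is isomorphic to the symmetric group S_3.)

2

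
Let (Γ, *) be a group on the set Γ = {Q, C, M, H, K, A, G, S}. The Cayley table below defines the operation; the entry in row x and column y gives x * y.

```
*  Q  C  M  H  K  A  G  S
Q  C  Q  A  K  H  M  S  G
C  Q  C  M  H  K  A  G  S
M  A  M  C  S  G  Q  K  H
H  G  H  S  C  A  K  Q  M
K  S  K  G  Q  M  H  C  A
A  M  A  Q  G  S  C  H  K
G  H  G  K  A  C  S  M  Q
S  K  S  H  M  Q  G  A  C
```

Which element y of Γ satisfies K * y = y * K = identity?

First locate the identity: row C matches the header, so C is the identity.
Scan row K for C: K * G = C. Hence K^(-1) = G.

G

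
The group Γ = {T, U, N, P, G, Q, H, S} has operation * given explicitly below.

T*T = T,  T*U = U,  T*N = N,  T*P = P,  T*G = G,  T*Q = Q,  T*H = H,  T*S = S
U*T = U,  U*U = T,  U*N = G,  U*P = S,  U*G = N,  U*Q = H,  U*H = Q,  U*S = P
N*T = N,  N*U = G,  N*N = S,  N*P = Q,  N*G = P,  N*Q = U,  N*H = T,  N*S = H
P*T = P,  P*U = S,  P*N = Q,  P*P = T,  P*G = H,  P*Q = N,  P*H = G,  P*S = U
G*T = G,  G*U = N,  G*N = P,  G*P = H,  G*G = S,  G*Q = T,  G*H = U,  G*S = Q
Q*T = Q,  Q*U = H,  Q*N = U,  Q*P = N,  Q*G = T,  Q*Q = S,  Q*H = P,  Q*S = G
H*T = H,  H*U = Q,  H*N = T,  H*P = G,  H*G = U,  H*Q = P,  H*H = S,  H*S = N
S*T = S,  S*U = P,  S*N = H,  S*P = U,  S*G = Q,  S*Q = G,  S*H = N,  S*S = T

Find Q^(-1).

G

First locate the identity: row T matches the header, so T is the identity.
Scan row Q for T: Q * G = T. Hence Q^(-1) = G.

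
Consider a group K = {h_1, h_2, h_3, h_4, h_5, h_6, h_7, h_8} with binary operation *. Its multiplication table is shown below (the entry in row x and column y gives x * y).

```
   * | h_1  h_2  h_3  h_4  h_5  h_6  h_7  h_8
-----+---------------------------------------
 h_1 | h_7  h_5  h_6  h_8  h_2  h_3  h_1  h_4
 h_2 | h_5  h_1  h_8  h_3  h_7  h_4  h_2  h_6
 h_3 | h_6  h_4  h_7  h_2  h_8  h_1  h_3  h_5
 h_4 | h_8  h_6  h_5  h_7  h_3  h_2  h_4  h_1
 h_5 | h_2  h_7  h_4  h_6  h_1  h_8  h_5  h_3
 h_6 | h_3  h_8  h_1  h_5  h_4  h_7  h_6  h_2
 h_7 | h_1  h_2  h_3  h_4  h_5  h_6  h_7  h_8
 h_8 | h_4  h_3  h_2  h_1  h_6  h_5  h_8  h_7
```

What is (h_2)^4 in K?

h_2^1 = h_2
h_2^2 = h_2 * h_2 = h_1
h_2^3 = h_1 * h_2 = h_5
h_2^4 = h_5 * h_2 = h_7

h_7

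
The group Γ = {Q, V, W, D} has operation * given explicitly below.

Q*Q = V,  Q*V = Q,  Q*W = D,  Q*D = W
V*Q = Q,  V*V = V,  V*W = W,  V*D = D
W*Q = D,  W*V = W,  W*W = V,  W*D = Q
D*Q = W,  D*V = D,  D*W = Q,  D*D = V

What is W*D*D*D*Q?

V

W*D = Q
Q*D = W
W*D = Q
Q*Q = V
(Structurally, Γ here is isomorphic to the Klein four-group V_4.)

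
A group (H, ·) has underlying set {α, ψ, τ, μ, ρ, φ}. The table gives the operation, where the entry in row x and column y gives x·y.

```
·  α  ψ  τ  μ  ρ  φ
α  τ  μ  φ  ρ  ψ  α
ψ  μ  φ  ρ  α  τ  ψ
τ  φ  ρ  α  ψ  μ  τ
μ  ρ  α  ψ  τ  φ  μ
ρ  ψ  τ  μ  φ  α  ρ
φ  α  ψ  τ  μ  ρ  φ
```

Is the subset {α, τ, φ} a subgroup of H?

{α, τ, φ} contains the identity φ.
Checking products: every product of two elements of {α, τ, φ} (read from the table) lies in {α, τ, φ}, so the set is closed.
In a finite group, a nonempty closed subset is a subgroup. So {α, τ, φ} ≤ H.

Yes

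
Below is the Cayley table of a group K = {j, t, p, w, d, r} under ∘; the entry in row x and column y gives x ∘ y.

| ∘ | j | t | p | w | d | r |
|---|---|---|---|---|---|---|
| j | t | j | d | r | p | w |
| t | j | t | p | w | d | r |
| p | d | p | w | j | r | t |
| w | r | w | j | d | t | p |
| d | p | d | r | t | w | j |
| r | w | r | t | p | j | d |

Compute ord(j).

2

The identity element is t (its row matches the header).
j^1 = j
j^2 = j ∘ j = t
The first power of j equal to the identity is j^2, so ord(j) = 2.
(Structurally, K here is isomorphic to the cyclic group Z_6.)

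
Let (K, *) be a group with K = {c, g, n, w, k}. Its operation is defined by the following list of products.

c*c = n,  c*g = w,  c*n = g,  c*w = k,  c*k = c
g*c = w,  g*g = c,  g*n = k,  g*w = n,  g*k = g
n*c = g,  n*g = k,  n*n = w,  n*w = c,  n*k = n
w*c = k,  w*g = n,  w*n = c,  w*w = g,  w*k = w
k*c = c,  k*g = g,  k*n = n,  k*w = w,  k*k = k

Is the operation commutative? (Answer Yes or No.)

Check whether the table is symmetric across its main diagonal.
Every entry (row x, col y) equals the entry (row y, col x), so K is abelian.

Yes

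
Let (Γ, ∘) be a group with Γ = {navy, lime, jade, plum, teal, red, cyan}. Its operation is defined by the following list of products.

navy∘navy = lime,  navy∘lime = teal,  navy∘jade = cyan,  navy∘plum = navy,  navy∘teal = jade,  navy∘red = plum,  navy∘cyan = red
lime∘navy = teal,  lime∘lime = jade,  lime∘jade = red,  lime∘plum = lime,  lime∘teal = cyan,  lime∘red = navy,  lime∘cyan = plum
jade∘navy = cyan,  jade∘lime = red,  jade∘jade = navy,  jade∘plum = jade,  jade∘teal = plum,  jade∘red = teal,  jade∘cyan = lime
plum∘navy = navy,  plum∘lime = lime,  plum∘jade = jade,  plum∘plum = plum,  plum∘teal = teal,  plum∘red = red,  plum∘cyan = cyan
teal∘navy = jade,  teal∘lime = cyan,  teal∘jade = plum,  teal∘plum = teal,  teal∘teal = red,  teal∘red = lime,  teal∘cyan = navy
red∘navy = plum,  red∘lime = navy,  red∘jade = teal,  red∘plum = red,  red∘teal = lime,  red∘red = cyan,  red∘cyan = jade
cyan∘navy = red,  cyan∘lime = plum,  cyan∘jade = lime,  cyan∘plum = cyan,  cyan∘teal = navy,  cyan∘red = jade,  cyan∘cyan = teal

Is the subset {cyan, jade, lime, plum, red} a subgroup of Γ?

No

red ∘ jade = teal, which is not in {cyan, jade, lime, plum, red}.
The subset is not closed under ∘, so it is not a subgroup.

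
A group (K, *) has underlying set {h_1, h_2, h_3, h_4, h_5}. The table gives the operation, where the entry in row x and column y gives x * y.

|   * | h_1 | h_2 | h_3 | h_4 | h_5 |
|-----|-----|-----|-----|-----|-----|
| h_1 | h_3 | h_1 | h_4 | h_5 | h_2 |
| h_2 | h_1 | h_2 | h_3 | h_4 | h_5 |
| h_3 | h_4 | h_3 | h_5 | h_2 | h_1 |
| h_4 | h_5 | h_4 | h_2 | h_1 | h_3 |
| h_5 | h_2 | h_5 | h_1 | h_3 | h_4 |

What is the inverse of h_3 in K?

h_4

First locate the identity: row h_2 matches the header, so h_2 is the identity.
Scan row h_3 for h_2: h_3 * h_4 = h_2. Hence h_3^(-1) = h_4.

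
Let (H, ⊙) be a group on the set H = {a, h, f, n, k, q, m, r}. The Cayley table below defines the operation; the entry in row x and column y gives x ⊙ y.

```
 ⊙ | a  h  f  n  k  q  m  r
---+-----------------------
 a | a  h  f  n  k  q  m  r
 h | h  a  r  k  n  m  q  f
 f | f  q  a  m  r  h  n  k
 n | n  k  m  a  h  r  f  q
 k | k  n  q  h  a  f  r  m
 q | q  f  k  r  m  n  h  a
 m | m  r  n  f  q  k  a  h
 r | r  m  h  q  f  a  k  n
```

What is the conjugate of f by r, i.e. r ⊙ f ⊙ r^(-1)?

The identity is a. In row r, the entry a sits in column q, so r^(-1) = q.
r ⊙ f = h
h ⊙ q = m

m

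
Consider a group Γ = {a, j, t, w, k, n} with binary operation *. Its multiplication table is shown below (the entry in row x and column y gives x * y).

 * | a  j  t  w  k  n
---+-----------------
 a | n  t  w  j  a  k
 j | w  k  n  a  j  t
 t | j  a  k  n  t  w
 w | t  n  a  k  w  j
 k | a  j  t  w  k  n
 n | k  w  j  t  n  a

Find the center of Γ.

An element z is central iff its row equals its column in the table.
For n: n * w = t ≠ j = w * n, so n ∉ Z.
Checking each element this way leaves Z(Γ) = {k}.

{k}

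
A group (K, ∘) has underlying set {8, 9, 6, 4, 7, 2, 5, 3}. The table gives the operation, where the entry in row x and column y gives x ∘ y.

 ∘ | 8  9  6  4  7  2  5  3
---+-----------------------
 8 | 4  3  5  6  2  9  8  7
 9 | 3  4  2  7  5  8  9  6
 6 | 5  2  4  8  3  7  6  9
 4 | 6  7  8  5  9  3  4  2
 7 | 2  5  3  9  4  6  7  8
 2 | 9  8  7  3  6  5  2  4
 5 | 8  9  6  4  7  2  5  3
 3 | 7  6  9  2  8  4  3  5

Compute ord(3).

2

The identity element is 5 (its row matches the header).
3^1 = 3
3^2 = 3 ∘ 3 = 5
The first power of 3 equal to the identity is 3^2, so ord(3) = 2.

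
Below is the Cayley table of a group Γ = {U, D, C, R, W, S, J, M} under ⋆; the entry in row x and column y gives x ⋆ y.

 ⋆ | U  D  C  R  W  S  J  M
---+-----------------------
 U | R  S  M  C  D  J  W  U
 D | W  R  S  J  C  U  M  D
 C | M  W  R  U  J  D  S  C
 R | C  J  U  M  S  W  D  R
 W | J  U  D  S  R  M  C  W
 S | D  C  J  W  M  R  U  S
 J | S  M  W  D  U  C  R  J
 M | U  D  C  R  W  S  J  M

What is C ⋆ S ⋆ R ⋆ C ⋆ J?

C

C ⋆ S = D
D ⋆ R = J
J ⋆ C = W
W ⋆ J = C
(Structurally, Γ here is isomorphic to the quaternion group Q_8.)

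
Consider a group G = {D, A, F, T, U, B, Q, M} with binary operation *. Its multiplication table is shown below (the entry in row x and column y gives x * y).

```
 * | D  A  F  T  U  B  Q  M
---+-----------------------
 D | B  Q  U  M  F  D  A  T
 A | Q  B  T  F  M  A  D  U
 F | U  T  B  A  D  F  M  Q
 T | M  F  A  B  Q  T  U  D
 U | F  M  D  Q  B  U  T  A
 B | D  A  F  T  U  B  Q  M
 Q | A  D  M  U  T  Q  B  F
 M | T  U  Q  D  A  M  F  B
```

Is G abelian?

Check whether the table is symmetric across its main diagonal.
Every entry (row x, col y) equals the entry (row y, col x), so G is abelian.

Yes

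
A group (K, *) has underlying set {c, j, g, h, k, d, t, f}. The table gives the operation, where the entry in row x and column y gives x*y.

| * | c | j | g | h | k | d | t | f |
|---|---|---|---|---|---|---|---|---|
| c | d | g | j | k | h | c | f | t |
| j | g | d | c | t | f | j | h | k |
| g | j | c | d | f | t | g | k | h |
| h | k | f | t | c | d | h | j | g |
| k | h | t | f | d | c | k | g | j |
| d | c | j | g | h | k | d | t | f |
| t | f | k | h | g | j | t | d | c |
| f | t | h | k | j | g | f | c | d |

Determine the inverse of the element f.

f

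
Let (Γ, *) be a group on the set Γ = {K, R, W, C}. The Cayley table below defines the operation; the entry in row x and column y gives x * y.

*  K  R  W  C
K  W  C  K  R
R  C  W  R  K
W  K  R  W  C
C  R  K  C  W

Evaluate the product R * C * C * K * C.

W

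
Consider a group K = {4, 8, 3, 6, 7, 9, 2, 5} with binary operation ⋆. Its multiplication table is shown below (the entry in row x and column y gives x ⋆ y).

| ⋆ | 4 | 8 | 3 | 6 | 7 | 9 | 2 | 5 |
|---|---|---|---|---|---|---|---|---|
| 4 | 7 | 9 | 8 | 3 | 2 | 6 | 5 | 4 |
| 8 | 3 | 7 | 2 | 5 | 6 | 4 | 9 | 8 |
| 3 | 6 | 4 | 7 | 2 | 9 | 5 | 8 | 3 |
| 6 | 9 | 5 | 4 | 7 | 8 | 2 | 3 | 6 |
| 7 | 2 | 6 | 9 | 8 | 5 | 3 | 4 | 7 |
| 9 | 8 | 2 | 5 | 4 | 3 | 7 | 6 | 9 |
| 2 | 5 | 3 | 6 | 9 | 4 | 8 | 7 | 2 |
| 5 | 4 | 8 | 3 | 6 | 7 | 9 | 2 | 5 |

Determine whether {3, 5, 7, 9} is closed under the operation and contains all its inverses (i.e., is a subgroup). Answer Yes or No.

{3, 5, 7, 9} contains the identity 5.
Checking products: every product of two elements of {3, 5, 7, 9} (read from the table) lies in {3, 5, 7, 9}, so the set is closed.
In a finite group, a nonempty closed subset is a subgroup. So {3, 5, 7, 9} ≤ K.
(Structurally, K here is isomorphic to the quaternion group Q_8.)

Yes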